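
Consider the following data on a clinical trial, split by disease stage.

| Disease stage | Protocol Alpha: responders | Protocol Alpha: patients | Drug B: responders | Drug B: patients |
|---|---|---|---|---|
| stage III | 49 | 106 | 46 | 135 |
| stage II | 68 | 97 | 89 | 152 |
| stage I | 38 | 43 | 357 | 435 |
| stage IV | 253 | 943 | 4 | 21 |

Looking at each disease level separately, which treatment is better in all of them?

Stage III: Protocol Alpha 49/106 = 46.2%, Drug B 46/135 = 34.1% → Protocol Alpha
Stage II: Protocol Alpha 68/97 = 70.1%, Drug B 89/152 = 58.6% → Protocol Alpha
Stage I: Protocol Alpha 38/43 = 88.4%, Drug B 357/435 = 82.1% → Protocol Alpha
Stage IV: Protocol Alpha 253/943 = 26.8%, Drug B 4/21 = 19.0% → Protocol Alpha
Protocol Alpha has the higher rate in all 4 groups.

Protocol Alpha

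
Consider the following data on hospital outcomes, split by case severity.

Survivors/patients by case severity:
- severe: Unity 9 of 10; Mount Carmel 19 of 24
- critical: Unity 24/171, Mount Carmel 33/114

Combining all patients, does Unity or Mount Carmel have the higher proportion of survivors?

Mount Carmel

Severe: Unity 9/10 = 90.0%, Mount Carmel 19/24 = 79.2% → Unity
Critical: Unity 24/171 = 14.0%, Mount Carmel 33/114 = 28.9% → Mount Carmel
Overall: Unity 33/181 = 18.2%, Mount Carmel 52/138 = 37.7% → Mount Carmel
(Neither sweeps every case group, but Mount Carmel has the higher pooled rate.)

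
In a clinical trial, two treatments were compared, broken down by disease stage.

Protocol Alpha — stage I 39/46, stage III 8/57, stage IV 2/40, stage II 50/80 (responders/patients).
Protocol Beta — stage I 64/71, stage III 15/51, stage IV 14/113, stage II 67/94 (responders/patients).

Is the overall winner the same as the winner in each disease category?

Stage I: Protocol Alpha 39/46 = 84.8%, Protocol Beta 64/71 = 90.1% → Protocol Beta
Stage III: Protocol Alpha 8/57 = 14.0%, Protocol Beta 15/51 = 29.4% → Protocol Beta
Stage IV: Protocol Alpha 2/40 = 5.0%, Protocol Beta 14/113 = 12.4% → Protocol Beta
Stage II: Protocol Alpha 50/80 = 62.5%, Protocol Beta 67/94 = 71.3% → Protocol Beta
Overall: Protocol Alpha 99/223 = 44.4%, Protocol Beta 160/329 = 48.6% → Protocol Beta
Protocol Beta wins overall and in every disease group — no reversal.

Yes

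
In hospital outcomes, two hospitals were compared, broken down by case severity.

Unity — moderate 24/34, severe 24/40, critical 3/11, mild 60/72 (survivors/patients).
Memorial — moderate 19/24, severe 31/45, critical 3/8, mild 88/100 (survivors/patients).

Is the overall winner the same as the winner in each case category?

Moderate: Unity 24/34 = 70.6%, Memorial 19/24 = 79.2% → Memorial
Severe: Unity 24/40 = 60.0%, Memorial 31/45 = 68.9% → Memorial
Critical: Unity 3/11 = 27.3%, Memorial 3/8 = 37.5% → Memorial
Mild: Unity 60/72 = 83.3%, Memorial 88/100 = 88.0% → Memorial
Overall: Unity 111/157 = 70.7%, Memorial 141/177 = 79.7% → Memorial
Memorial wins overall and in every case group — no reversal.

Yes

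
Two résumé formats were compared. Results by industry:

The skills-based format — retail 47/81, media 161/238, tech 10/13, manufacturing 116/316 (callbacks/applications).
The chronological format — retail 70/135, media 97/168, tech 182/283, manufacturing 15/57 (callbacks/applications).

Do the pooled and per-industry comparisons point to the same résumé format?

Retail: the skills-based format 47/81 = 58.0%, the chronological format 70/135 = 51.9% → the skills-based format
Media: the skills-based format 161/238 = 67.6%, the chronological format 97/168 = 57.7% → the skills-based format
Tech: the skills-based format 10/13 = 76.9%, the chronological format 182/283 = 64.3% → the skills-based format
Manufacturing: the skills-based format 116/316 = 36.7%, the chronological format 15/57 = 26.3% → the skills-based format
Overall: the skills-based format 334/648 = 51.5%, the chronological format 364/643 = 56.6% → the chronological format
The skills-based format wins each industry group but the chronological format wins overall — the comparison reverses. The skills-based format's applications skew toward manufacturing, which has a lower base rate.

No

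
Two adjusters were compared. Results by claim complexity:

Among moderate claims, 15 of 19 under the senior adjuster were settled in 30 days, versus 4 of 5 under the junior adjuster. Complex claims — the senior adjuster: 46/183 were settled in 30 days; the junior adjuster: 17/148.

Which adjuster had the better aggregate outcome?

the senior adjuster

Moderate: the senior adjuster 15/19 = 78.9%, the junior adjuster 4/5 = 80.0% → the junior adjuster
Complex: the senior adjuster 46/183 = 25.1%, the junior adjuster 17/148 = 11.5% → the senior adjuster
Overall: the senior adjuster 61/202 = 30.2%, the junior adjuster 21/153 = 13.7% → the senior adjuster
(Neither sweeps every claim group, but the senior adjuster has the higher pooled rate.)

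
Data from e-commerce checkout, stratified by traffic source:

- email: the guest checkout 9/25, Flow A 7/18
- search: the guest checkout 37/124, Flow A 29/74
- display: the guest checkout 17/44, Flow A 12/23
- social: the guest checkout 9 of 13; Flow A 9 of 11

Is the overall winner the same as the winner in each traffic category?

Yes

Email: the guest checkout 9/25 = 36.0%, Flow A 7/18 = 38.9% → Flow A
Search: the guest checkout 37/124 = 29.8%, Flow A 29/74 = 39.2% → Flow A
Display: the guest checkout 17/44 = 38.6%, Flow A 12/23 = 52.2% → Flow A
Social: the guest checkout 9/13 = 69.2%, Flow A 9/11 = 81.8% → Flow A
Overall: the guest checkout 72/206 = 35.0%, Flow A 57/126 = 45.2% → Flow A
Flow A wins overall and in every traffic group — no reversal.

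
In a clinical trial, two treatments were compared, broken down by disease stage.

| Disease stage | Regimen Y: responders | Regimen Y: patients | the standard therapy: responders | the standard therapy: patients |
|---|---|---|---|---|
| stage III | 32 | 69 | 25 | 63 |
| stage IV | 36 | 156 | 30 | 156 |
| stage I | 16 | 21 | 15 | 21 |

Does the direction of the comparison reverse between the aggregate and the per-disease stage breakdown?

Stage III: Regimen Y 32/69 = 46.4%, the standard therapy 25/63 = 39.7% → Regimen Y
Stage IV: Regimen Y 36/156 = 23.1%, the standard therapy 30/156 = 19.2% → Regimen Y
Stage I: Regimen Y 16/21 = 76.2%, the standard therapy 15/21 = 71.4% → Regimen Y
Overall: Regimen Y 84/246 = 34.1%, the standard therapy 70/240 = 29.2% → Regimen Y
Regimen Y wins overall and in every disease group — no reversal.

No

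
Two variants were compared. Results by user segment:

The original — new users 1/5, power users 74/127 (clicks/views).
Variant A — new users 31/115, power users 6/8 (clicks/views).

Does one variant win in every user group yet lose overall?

Yes

New users: the original 1/5 = 20.0%, Variant A 31/115 = 27.0% → Variant A
Power users: the original 74/127 = 58.3%, Variant A 6/8 = 75.0% → Variant A
Overall: the original 75/132 = 56.8%, Variant A 37/123 = 30.1% → the original
Variant A wins each user group but the original wins overall — the comparison reverses. Variant A's views skew toward new users, which has a lower base rate.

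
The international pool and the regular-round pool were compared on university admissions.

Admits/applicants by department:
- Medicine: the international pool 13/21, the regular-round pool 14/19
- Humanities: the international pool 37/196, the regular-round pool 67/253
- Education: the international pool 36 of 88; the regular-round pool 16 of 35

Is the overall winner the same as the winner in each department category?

Yes

Medicine: the international pool 13/21 = 61.9%, the regular-round pool 14/19 = 73.7% → the regular-round pool
Humanities: the international pool 37/196 = 18.9%, the regular-round pool 67/253 = 26.5% → the regular-round pool
Education: the international pool 36/88 = 40.9%, the regular-round pool 16/35 = 45.7% → the regular-round pool
Overall: the international pool 86/305 = 28.2%, the regular-round pool 97/307 = 31.6% → the regular-round pool
The regular-round pool wins overall and in every department group — no reversal.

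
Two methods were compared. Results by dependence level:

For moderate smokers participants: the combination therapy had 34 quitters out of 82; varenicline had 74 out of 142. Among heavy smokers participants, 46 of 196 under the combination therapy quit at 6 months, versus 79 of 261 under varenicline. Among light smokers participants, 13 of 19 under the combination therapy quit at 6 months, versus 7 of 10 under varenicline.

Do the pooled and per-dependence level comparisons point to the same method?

Moderate smokers: the combination therapy 34/82 = 41.5%, varenicline 74/142 = 52.1% → varenicline
Heavy smokers: the combination therapy 46/196 = 23.5%, varenicline 79/261 = 30.3% → varenicline
Light smokers: the combination therapy 13/19 = 68.4%, varenicline 7/10 = 70.0% → varenicline
Overall: the combination therapy 93/297 = 31.3%, varenicline 160/413 = 38.7% → varenicline
Varenicline wins overall and in every dependence group — no reversal.

Yes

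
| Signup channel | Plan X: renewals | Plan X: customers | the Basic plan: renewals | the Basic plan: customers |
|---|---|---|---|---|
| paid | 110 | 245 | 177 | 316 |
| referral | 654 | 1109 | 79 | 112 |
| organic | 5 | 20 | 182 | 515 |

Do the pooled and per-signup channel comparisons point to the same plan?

Paid: Plan X 110/245 = 44.9%, the Basic plan 177/316 = 56.0% → the Basic plan
Referral: Plan X 654/1109 = 59.0%, the Basic plan 79/112 = 70.5% → the Basic plan
Organic: Plan X 5/20 = 25.0%, the Basic plan 182/515 = 35.3% → the Basic plan
Overall: Plan X 769/1374 = 56.0%, the Basic plan 438/943 = 46.4% → Plan X
The Basic plan wins each signup group but Plan X wins overall — the comparison reverses. The Basic plan's customers skew toward organic, which has a lower base rate.

No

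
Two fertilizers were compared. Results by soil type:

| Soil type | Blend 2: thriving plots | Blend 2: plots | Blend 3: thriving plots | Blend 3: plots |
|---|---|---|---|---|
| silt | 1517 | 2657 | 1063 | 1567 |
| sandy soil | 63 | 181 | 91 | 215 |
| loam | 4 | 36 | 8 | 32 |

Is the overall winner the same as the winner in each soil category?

Silt: Blend 2 1517/2657 = 57.1%, Blend 3 1063/1567 = 67.8% → Blend 3
Sandy soil: Blend 2 63/181 = 34.8%, Blend 3 91/215 = 42.3% → Blend 3
Loam: Blend 2 4/36 = 11.1%, Blend 3 8/32 = 25.0% → Blend 3
Overall: Blend 2 1584/2874 = 55.1%, Blend 3 1162/1814 = 64.1% → Blend 3
Blend 3 wins overall and in every soil group — no reversal.

Yes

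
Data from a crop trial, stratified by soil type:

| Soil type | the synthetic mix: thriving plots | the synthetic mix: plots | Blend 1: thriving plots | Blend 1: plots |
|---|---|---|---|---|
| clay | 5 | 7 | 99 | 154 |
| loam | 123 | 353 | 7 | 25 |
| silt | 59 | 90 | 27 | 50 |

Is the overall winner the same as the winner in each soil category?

No

Clay: the synthetic mix 5/7 = 71.4%, Blend 1 99/154 = 64.3% → the synthetic mix
Loam: the synthetic mix 123/353 = 34.8%, Blend 1 7/25 = 28.0% → the synthetic mix
Silt: the synthetic mix 59/90 = 65.6%, Blend 1 27/50 = 54.0% → the synthetic mix
Overall: the synthetic mix 187/450 = 41.6%, Blend 1 133/229 = 58.1% → Blend 1
The synthetic mix wins each soil group but Blend 1 wins overall — the comparison reverses. The synthetic mix's plots skew toward loam, which has a lower base rate.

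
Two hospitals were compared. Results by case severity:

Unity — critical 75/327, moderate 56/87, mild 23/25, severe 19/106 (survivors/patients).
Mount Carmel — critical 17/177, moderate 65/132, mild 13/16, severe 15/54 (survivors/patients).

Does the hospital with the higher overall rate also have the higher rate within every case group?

Critical: Unity 75/327 = 22.9%, Mount Carmel 17/177 = 9.6% → Unity
Moderate: Unity 56/87 = 64.4%, Mount Carmel 65/132 = 49.2% → Unity
Mild: Unity 23/25 = 92.0%, Mount Carmel 13/16 = 81.2% → Unity
Severe: Unity 19/106 = 17.9%, Mount Carmel 15/54 = 27.8% → Mount Carmel
Overall: Unity 173/545 = 31.7%, Mount Carmel 110/379 = 29.0% → Unity
Neither sweeps: Unity wins 3 of 4 groups, Mount Carmel wins 1. Unity wins overall but not every group — no Simpson reversal.

No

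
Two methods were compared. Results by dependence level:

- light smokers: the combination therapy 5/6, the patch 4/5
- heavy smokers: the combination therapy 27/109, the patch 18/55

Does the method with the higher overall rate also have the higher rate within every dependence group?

No

Light smokers: the combination therapy 5/6 = 83.3%, the patch 4/5 = 80.0% → the combination therapy
Heavy smokers: the combination therapy 27/109 = 24.8%, the patch 18/55 = 32.7% → the patch
Overall: the combination therapy 32/115 = 27.8%, the patch 22/60 = 36.7% → the patch
Neither sweeps: the combination therapy wins 1 of 2 groups, the patch wins 1. The patch wins overall but not every group — no Simpson reversal.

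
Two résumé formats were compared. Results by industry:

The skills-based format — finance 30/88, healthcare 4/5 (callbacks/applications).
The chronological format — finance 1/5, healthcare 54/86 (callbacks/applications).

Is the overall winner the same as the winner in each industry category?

Finance: the skills-based format 30/88 = 34.1%, the chronological format 1/5 = 20.0% → the skills-based format
Healthcare: the skills-based format 4/5 = 80.0%, the chronological format 54/86 = 62.8% → the skills-based format
Overall: the skills-based format 34/93 = 36.6%, the chronological format 55/91 = 60.4% → the chronological format
The skills-based format wins each industry group but the chronological format wins overall — the comparison reverses. The skills-based format's applications skew toward finance, which has a lower base rate.

No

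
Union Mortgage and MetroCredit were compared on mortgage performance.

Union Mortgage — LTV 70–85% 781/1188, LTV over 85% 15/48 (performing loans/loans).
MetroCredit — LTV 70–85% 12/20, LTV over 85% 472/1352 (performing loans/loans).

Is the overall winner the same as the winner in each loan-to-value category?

LTV 70–85%: Union Mortgage 781/1188 = 65.7%, MetroCredit 12/20 = 60.0% → Union Mortgage
LTV over 85%: Union Mortgage 15/48 = 31.2%, MetroCredit 472/1352 = 34.9% → MetroCredit
Overall: Union Mortgage 796/1236 = 64.4%, MetroCredit 484/1372 = 35.3% → Union Mortgage
Neither sweeps: Union Mortgage wins 1 of 2 groups, MetroCredit wins 1. Union Mortgage wins overall but not every group — no Simpson reversal.

No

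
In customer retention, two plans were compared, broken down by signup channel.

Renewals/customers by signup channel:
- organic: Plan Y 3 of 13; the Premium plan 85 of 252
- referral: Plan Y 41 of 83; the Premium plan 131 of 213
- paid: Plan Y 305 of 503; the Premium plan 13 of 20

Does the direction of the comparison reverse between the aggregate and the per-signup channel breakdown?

Organic: Plan Y 3/13 = 23.1%, the Premium plan 85/252 = 33.7% → the Premium plan
Referral: Plan Y 41/83 = 49.4%, the Premium plan 131/213 = 61.5% → the Premium plan
Paid: Plan Y 305/503 = 60.6%, the Premium plan 13/20 = 65.0% → the Premium plan
Overall: Plan Y 349/599 = 58.3%, the Premium plan 229/485 = 47.2% → Plan Y
The Premium plan wins each signup group but Plan Y wins overall — the comparison reverses. The Premium plan's customers skew toward organic, which has a lower base rate.

Yes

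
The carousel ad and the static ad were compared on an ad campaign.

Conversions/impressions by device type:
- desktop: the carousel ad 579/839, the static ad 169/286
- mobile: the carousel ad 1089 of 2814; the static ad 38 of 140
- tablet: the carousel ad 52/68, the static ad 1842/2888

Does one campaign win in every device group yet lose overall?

Desktop: the carousel ad 579/839 = 69.0%, the static ad 169/286 = 59.1% → the carousel ad
Mobile: the carousel ad 1089/2814 = 38.7%, the static ad 38/140 = 27.1% → the carousel ad
Tablet: the carousel ad 52/68 = 76.5%, the static ad 1842/2888 = 63.8% → the carousel ad
Overall: the carousel ad 1720/3721 = 46.2%, the static ad 2049/3314 = 61.8% → the static ad
The carousel ad wins each device group but the static ad wins overall — the comparison reverses. The carousel ad's impressions skew toward mobile, which has a lower base rate.

Yes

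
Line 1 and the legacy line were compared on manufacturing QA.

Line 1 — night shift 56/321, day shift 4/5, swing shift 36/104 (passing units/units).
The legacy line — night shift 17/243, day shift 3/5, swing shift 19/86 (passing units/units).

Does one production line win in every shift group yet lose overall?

No

Night shift: Line 1 56/321 = 17.4%, the legacy line 17/243 = 7.0% → Line 1
Day shift: Line 1 4/5 = 80.0%, the legacy line 3/5 = 60.0% → Line 1
Swing shift: Line 1 36/104 = 34.6%, the legacy line 19/86 = 22.1% → Line 1
Overall: Line 1 96/430 = 22.3%, the legacy line 39/334 = 11.7% → Line 1
Line 1 wins overall and in every shift group — no reversal.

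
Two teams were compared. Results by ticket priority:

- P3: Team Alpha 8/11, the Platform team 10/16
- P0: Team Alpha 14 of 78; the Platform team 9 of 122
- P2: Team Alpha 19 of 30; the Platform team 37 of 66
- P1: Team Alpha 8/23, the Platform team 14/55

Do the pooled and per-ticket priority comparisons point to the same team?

Yes

P3: Team Alpha 8/11 = 72.7%, the Platform team 10/16 = 62.5% → Team Alpha
P0: Team Alpha 14/78 = 17.9%, the Platform team 9/122 = 7.4% → Team Alpha
P2: Team Alpha 19/30 = 63.3%, the Platform team 37/66 = 56.1% → Team Alpha
P1: Team Alpha 8/23 = 34.8%, the Platform team 14/55 = 25.5% → Team Alpha
Overall: Team Alpha 49/142 = 34.5%, the Platform team 70/259 = 27.0% → Team Alpha
Team Alpha wins overall and in every ticket group — no reversal.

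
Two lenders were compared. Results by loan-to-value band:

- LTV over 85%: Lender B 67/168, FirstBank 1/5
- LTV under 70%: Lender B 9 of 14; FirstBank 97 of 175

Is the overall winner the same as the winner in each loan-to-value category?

LTV over 85%: Lender B 67/168 = 39.9%, FirstBank 1/5 = 20.0% → Lender B
LTV under 70%: Lender B 9/14 = 64.3%, FirstBank 97/175 = 55.4% → Lender B
Overall: Lender B 76/182 = 41.8%, FirstBank 98/180 = 54.4% → FirstBank
Lender B wins each loan-to-value group but FirstBank wins overall — the comparison reverses. Lender B's loans skew toward LTV over 85%, which has a lower base rate.

No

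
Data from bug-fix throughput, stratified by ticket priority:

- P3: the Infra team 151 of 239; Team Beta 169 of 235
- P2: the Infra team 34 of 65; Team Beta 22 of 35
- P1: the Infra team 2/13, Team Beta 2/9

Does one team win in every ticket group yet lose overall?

P3: the Infra team 151/239 = 63.2%, Team Beta 169/235 = 71.9% → Team Beta
P2: the Infra team 34/65 = 52.3%, Team Beta 22/35 = 62.9% → Team Beta
P1: the Infra team 2/13 = 15.4%, Team Beta 2/9 = 22.2% → Team Beta
Overall: the Infra team 187/317 = 59.0%, Team Beta 193/279 = 69.2% → Team Beta
Team Beta wins overall and in every ticket group — no reversal.

No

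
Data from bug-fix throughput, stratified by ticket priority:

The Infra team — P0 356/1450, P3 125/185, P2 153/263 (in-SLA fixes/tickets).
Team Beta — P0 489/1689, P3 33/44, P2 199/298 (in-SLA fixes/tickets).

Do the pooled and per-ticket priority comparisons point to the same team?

P0: the Infra team 356/1450 = 24.6%, Team Beta 489/1689 = 29.0% → Team Beta
P3: the Infra team 125/185 = 67.6%, Team Beta 33/44 = 75.0% → Team Beta
P2: the Infra team 153/263 = 58.2%, Team Beta 199/298 = 66.8% → Team Beta
Overall: the Infra team 634/1898 = 33.4%, Team Beta 721/2031 = 35.5% → Team Beta
Team Beta wins overall and in every ticket group — no reversal.

Yes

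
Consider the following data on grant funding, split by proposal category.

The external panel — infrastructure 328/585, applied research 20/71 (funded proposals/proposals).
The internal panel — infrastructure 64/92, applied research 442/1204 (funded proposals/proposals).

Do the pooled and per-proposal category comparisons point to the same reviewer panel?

No

Infrastructure: the external panel 328/585 = 56.1%, the internal panel 64/92 = 69.6% → the internal panel
Applied research: the external panel 20/71 = 28.2%, the internal panel 442/1204 = 36.7% → the internal panel
Overall: the external panel 348/656 = 53.0%, the internal panel 506/1296 = 39.0% → the external panel
The internal panel wins each proposal group but the external panel wins overall — the comparison reverses. The internal panel's proposals skew toward applied research, which has a lower base rate.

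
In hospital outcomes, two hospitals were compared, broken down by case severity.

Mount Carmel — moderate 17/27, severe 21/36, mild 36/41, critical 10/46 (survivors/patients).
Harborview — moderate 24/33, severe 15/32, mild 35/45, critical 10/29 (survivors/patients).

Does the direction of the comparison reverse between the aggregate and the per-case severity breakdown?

Moderate: Mount Carmel 17/27 = 63.0%, Harborview 24/33 = 72.7% → Harborview
Severe: Mount Carmel 21/36 = 58.3%, Harborview 15/32 = 46.9% → Mount Carmel
Mild: Mount Carmel 36/41 = 87.8%, Harborview 35/45 = 77.8% → Mount Carmel
Critical: Mount Carmel 10/46 = 21.7%, Harborview 10/29 = 34.5% → Harborview
Overall: Mount Carmel 84/150 = 56.0%, Harborview 84/139 = 60.4% → Harborview
Neither sweeps: Mount Carmel wins 2 of 4 groups, Harborview wins 2. Harborview wins overall but not every group — no Simpson reversal.

No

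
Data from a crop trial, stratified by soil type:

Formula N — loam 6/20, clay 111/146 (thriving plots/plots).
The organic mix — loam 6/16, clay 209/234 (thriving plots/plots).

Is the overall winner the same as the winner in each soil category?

Loam: Formula N 6/20 = 30.0%, the organic mix 6/16 = 37.5% → the organic mix
Clay: Formula N 111/146 = 76.0%, the organic mix 209/234 = 89.3% → the organic mix
Overall: Formula N 117/166 = 70.5%, the organic mix 215/250 = 86.0% → the organic mix
The organic mix wins overall and in every soil group — no reversal.

Yes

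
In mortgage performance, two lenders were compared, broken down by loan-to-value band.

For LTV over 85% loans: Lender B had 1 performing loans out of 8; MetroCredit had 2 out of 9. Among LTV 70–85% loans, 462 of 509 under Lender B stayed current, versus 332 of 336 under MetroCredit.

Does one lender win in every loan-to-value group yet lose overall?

LTV over 85%: Lender B 1/8 = 12.5%, MetroCredit 2/9 = 22.2% → MetroCredit
LTV 70–85%: Lender B 462/509 = 90.8%, MetroCredit 332/336 = 98.8% → MetroCredit
Overall: Lender B 463/517 = 89.6%, MetroCredit 334/345 = 96.8% → MetroCredit
MetroCredit wins overall and in every loan-to-value group — no reversal.

No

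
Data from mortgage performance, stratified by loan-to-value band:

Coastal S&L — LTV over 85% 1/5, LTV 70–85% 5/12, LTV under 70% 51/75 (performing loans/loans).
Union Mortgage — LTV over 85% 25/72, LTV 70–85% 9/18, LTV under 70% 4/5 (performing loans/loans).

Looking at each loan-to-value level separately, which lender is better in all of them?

Union Mortgage

LTV over 85%: Coastal S&L 1/5 = 20.0%, Union Mortgage 25/72 = 34.7% → Union Mortgage
LTV 70–85%: Coastal S&L 5/12 = 41.7%, Union Mortgage 9/18 = 50.0% → Union Mortgage
LTV under 70%: Coastal S&L 51/75 = 68.0%, Union Mortgage 4/5 = 80.0% → Union Mortgage
Union Mortgage has the higher rate in all 3 groups.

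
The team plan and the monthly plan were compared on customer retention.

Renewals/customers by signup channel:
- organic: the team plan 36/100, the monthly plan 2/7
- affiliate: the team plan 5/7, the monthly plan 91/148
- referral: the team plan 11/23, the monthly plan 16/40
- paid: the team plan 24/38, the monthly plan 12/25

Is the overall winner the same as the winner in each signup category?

No

Organic: the team plan 36/100 = 36.0%, the monthly plan 2/7 = 28.6% → the team plan
Affiliate: the team plan 5/7 = 71.4%, the monthly plan 91/148 = 61.5% → the team plan
Referral: the team plan 11/23 = 47.8%, the monthly plan 16/40 = 40.0% → the team plan
Paid: the team plan 24/38 = 63.2%, the monthly plan 12/25 = 48.0% → the team plan
Overall: the team plan 76/168 = 45.2%, the monthly plan 121/220 = 55.0% → the monthly plan
The team plan wins each signup group but the monthly plan wins overall — the comparison reverses. The team plan's customers skew toward organic, which has a lower base rate.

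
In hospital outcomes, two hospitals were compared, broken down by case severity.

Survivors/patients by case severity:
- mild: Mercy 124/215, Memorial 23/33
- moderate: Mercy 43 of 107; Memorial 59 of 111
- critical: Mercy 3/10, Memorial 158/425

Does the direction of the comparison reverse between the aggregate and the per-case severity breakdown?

Mild: Mercy 124/215 = 57.7%, Memorial 23/33 = 69.7% → Memorial
Moderate: Mercy 43/107 = 40.2%, Memorial 59/111 = 53.2% → Memorial
Critical: Mercy 3/10 = 30.0%, Memorial 158/425 = 37.2% → Memorial
Overall: Mercy 170/332 = 51.2%, Memorial 240/569 = 42.2% → Mercy
Memorial wins each case group but Mercy wins overall — the comparison reverses. Memorial's patients skew toward critical, which has a lower base rate.

Yes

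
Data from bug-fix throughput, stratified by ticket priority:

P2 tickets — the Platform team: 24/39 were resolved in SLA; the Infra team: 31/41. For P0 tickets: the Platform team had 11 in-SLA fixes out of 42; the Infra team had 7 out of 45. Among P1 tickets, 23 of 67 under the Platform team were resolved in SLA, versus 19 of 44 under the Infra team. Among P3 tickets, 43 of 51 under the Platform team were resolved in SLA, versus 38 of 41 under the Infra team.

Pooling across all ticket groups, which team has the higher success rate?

the Infra team

P2: the Platform team 24/39 = 61.5%, the Infra team 31/41 = 75.6% → the Infra team
P0: the Platform team 11/42 = 26.2%, the Infra team 7/45 = 15.6% → the Platform team
P1: the Platform team 23/67 = 34.3%, the Infra team 19/44 = 43.2% → the Infra team
P3: the Platform team 43/51 = 84.3%, the Infra team 38/41 = 92.7% → the Infra team
Overall: the Platform team 101/199 = 50.8%, the Infra team 95/171 = 55.6% → the Infra team
(Neither sweeps every ticket group, but the Infra team has the higher pooled rate.)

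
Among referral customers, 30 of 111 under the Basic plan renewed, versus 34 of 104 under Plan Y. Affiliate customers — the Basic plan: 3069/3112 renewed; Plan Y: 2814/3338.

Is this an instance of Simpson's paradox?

No

Referral: the Basic plan 30/111 = 27.0%, Plan Y 34/104 = 32.7% → Plan Y
Affiliate: the Basic plan 3069/3112 = 98.6%, Plan Y 2814/3338 = 84.3% → the Basic plan
Overall: the Basic plan 3099/3223 = 96.2%, Plan Y 2848/3442 = 82.7% → the Basic plan
Neither sweeps: the Basic plan wins 1 of 2 groups, Plan Y wins 1. The Basic plan wins overall but not every group — no Simpson reversal.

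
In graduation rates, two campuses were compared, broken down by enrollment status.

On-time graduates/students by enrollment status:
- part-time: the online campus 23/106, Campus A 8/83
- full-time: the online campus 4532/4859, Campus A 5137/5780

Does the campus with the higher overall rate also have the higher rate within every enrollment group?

Yes

Part-time: the online campus 23/106 = 21.7%, Campus A 8/83 = 9.6% → the online campus
Full-time: the online campus 4532/4859 = 93.3%, Campus A 5137/5780 = 88.9% → the online campus
Overall: the online campus 4555/4965 = 91.7%, Campus A 5145/5863 = 87.8% → the online campus
The online campus wins overall and in every enrollment group — no reversal.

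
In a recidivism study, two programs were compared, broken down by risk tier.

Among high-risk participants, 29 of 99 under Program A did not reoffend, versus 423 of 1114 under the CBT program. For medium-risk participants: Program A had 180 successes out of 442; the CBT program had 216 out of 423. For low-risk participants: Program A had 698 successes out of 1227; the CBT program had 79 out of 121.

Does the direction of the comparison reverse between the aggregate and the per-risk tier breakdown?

High-risk: Program A 29/99 = 29.3%, the CBT program 423/1114 = 38.0% → the CBT program
Medium-risk: Program A 180/442 = 40.7%, the CBT program 216/423 = 51.1% → the CBT program
Low-risk: Program A 698/1227 = 56.9%, the CBT program 79/121 = 65.3% → the CBT program
Overall: Program A 907/1768 = 51.3%, the CBT program 718/1658 = 43.3% → Program A
The CBT program wins each risk group but Program A wins overall — the comparison reverses. The CBT program's participants skew toward high-risk, which has a lower base rate.

Yes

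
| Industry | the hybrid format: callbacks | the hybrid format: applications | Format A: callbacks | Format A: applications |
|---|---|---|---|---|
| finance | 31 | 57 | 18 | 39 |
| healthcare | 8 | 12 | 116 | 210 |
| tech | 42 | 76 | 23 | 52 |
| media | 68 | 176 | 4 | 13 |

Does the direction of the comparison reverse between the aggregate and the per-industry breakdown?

Yes

Finance: the hybrid format 31/57 = 54.4%, Format A 18/39 = 46.2% → the hybrid format
Healthcare: the hybrid format 8/12 = 66.7%, Format A 116/210 = 55.2% → the hybrid format
Tech: the hybrid format 42/76 = 55.3%, Format A 23/52 = 44.2% → the hybrid format
Media: the hybrid format 68/176 = 38.6%, Format A 4/13 = 30.8% → the hybrid format
Overall: the hybrid format 149/321 = 46.4%, Format A 161/314 = 51.3% → Format A
The hybrid format wins each industry group but Format A wins overall — the comparison reverses. The hybrid format's applications skew toward media, which has a lower base rate.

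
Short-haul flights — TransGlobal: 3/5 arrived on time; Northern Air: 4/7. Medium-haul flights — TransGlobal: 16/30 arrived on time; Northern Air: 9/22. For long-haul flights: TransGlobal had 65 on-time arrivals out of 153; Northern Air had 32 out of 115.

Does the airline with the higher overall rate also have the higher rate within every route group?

Yes

Short-haul: TransGlobal 3/5 = 60.0%, Northern Air 4/7 = 57.1% → TransGlobal
Medium-haul: TransGlobal 16/30 = 53.3%, Northern Air 9/22 = 40.9% → TransGlobal
Long-haul: TransGlobal 65/153 = 42.5%, Northern Air 32/115 = 27.8% → TransGlobal
Overall: TransGlobal 84/188 = 44.7%, Northern Air 45/144 = 31.2% → TransGlobal
TransGlobal wins overall and in every route group — no reversal.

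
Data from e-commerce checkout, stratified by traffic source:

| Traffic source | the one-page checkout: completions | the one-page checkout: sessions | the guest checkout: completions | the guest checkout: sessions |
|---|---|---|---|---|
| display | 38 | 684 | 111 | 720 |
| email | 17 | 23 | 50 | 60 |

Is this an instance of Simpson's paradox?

Display: the one-page checkout 38/684 = 5.6%, the guest checkout 111/720 = 15.4% → the guest checkout
Email: the one-page checkout 17/23 = 73.9%, the guest checkout 50/60 = 83.3% → the guest checkout
Overall: the one-page checkout 55/707 = 7.8%, the guest checkout 161/780 = 20.6% → the guest checkout
The guest checkout wins overall and in every traffic group — no reversal.

No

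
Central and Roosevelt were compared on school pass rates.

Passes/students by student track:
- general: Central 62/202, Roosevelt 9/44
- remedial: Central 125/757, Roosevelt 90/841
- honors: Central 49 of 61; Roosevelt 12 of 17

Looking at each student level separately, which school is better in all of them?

General: Central 62/202 = 30.7%, Roosevelt 9/44 = 20.5% → Central
Remedial: Central 125/757 = 16.5%, Roosevelt 90/841 = 10.7% → Central
Honors: Central 49/61 = 80.3%, Roosevelt 12/17 = 70.6% → Central
Central has the higher rate in all 3 groups.

Central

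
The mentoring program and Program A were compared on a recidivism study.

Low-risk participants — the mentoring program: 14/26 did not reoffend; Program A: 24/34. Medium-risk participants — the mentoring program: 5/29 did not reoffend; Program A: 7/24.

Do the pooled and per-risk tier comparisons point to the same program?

Low-risk: the mentoring program 14/26 = 53.8%, Program A 24/34 = 70.6% → Program A
Medium-risk: the mentoring program 5/29 = 17.2%, Program A 7/24 = 29.2% → Program A
Overall: the mentoring program 19/55 = 34.5%, Program A 31/58 = 53.4% → Program A
Program A wins overall and in every risk group — no reversal.

Yes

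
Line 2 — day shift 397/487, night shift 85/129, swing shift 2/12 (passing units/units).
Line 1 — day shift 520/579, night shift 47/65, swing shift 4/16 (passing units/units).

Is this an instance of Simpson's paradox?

Day shift: Line 2 397/487 = 81.5%, Line 1 520/579 = 89.8% → Line 1
Night shift: Line 2 85/129 = 65.9%, Line 1 47/65 = 72.3% → Line 1
Swing shift: Line 2 2/12 = 16.7%, Line 1 4/16 = 25.0% → Line 1
Overall: Line 2 484/628 = 77.1%, Line 1 571/660 = 86.5% → Line 1
Line 1 wins overall and in every shift group — no reversal.

No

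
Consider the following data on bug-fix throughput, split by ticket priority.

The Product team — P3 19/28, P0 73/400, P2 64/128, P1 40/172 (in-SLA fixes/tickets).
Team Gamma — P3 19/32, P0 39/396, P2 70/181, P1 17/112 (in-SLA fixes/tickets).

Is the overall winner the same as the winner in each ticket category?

P3: the Product team 19/28 = 67.9%, Team Gamma 19/32 = 59.4% → the Product team
P0: the Product team 73/400 = 18.2%, Team Gamma 39/396 = 9.8% → the Product team
P2: the Product team 64/128 = 50.0%, Team Gamma 70/181 = 38.7% → the Product team
P1: the Product team 40/172 = 23.3%, Team Gamma 17/112 = 15.2% → the Product team
Overall: the Product team 196/728 = 26.9%, Team Gamma 145/721 = 20.1% → the Product team
The Product team wins overall and in every ticket group — no reversal.

Yes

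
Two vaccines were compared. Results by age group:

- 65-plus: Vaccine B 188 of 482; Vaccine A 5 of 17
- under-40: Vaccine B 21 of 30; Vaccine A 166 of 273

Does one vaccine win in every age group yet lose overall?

65-plus: Vaccine B 188/482 = 39.0%, Vaccine A 5/17 = 29.4% → Vaccine B
Under-40: Vaccine B 21/30 = 70.0%, Vaccine A 166/273 = 60.8% → Vaccine B
Overall: Vaccine B 209/512 = 40.8%, Vaccine A 171/290 = 59.0% → Vaccine A
Vaccine B wins each age group but Vaccine A wins overall — the comparison reverses. Vaccine B's recipients skew toward 65-plus, which has a lower base rate.

Yes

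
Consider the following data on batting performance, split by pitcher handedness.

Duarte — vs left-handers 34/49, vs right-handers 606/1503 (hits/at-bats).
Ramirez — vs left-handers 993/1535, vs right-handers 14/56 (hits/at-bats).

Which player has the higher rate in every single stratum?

Vs left-handers: Duarte 34/49 = 69.4%, Ramirez 993/1535 = 64.7% → Duarte
Vs right-handers: Duarte 606/1503 = 40.3%, Ramirez 14/56 = 25.0% → Duarte
Duarte has the higher rate in both groups.

Duarte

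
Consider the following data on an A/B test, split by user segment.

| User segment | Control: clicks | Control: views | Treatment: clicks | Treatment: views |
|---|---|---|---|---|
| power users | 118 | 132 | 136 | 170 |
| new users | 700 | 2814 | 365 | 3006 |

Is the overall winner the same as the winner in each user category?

Yes

Power users: Control 118/132 = 89.4%, Treatment 136/170 = 80.0% → Control
New users: Control 700/2814 = 24.9%, Treatment 365/3006 = 12.1% → Control
Overall: Control 818/2946 = 27.8%, Treatment 501/3176 = 15.8% → Control
Control wins overall and in every user group — no reversal.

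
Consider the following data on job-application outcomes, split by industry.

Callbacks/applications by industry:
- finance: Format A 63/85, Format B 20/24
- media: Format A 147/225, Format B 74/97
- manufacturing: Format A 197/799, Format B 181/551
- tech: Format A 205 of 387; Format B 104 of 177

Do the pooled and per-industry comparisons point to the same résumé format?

Yes

Finance: Format A 63/85 = 74.1%, Format B 20/24 = 83.3% → Format B
Media: Format A 147/225 = 65.3%, Format B 74/97 = 76.3% → Format B
Manufacturing: Format A 197/799 = 24.7%, Format B 181/551 = 32.8% → Format B
Tech: Format A 205/387 = 53.0%, Format B 104/177 = 58.8% → Format B
Overall: Format A 612/1496 = 40.9%, Format B 379/849 = 44.6% → Format B
Format B wins overall and in every industry group — no reversal.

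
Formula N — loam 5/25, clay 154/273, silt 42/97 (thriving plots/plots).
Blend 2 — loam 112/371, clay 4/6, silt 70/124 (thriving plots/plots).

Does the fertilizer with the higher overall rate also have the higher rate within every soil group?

Loam: Formula N 5/25 = 20.0%, Blend 2 112/371 = 30.2% → Blend 2
Clay: Formula N 154/273 = 56.4%, Blend 2 4/6 = 66.7% → Blend 2
Silt: Formula N 42/97 = 43.3%, Blend 2 70/124 = 56.5% → Blend 2
Overall: Formula N 201/395 = 50.9%, Blend 2 186/501 = 37.1% → Formula N
Blend 2 wins each soil group but Formula N wins overall — the comparison reverses. Blend 2's plots skew toward loam, which has a lower base rate.

No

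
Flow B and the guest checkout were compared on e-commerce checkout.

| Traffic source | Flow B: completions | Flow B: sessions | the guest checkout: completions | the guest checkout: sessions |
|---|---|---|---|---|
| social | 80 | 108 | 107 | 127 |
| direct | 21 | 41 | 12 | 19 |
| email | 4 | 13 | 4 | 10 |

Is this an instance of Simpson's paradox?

No

Social: Flow B 80/108 = 74.1%, the guest checkout 107/127 = 84.3% → the guest checkout
Direct: Flow B 21/41 = 51.2%, the guest checkout 12/19 = 63.2% → the guest checkout
Email: Flow B 4/13 = 30.8%, the guest checkout 4/10 = 40.0% → the guest checkout
Overall: Flow B 105/162 = 64.8%, the guest checkout 123/156 = 78.8% → the guest checkout
The guest checkout wins overall and in every traffic group — no reversal.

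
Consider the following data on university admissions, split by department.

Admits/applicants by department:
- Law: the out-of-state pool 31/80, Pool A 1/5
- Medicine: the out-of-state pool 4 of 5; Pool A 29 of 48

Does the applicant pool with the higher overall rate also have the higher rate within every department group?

Law: the out-of-state pool 31/80 = 38.8%, Pool A 1/5 = 20.0% → the out-of-state pool
Medicine: the out-of-state pool 4/5 = 80.0%, Pool A 29/48 = 60.4% → the out-of-state pool
Overall: the out-of-state pool 35/85 = 41.2%, Pool A 30/53 = 56.6% → Pool A
The out-of-state pool wins each department group but Pool A wins overall — the comparison reverses. The out-of-state pool's applicants skew toward Law, which has a lower base rate.

No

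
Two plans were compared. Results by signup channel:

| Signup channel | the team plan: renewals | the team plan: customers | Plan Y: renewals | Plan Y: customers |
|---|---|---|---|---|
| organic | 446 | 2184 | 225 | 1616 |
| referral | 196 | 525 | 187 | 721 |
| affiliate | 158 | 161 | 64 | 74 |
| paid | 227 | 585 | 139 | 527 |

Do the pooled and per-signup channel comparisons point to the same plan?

Yes

Organic: the team plan 446/2184 = 20.4%, Plan Y 225/1616 = 13.9% → the team plan
Referral: the team plan 196/525 = 37.3%, Plan Y 187/721 = 25.9% → the team plan
Affiliate: the team plan 158/161 = 98.1%, Plan Y 64/74 = 86.5% → the team plan
Paid: the team plan 227/585 = 38.8%, Plan Y 139/527 = 26.4% → the team plan
Overall: the team plan 1027/3455 = 29.7%, Plan Y 615/2938 = 20.9% → the team plan
The team plan wins overall and in every signup group — no reversal.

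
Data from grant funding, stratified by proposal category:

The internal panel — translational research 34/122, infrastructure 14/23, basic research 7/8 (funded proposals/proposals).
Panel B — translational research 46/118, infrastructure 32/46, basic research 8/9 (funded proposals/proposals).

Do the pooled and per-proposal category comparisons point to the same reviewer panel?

Yes

Translational research: the internal panel 34/122 = 27.9%, Panel B 46/118 = 39.0% → Panel B
Infrastructure: the internal panel 14/23 = 60.9%, Panel B 32/46 = 69.6% → Panel B
Basic research: the internal panel 7/8 = 87.5%, Panel B 8/9 = 88.9% → Panel B
Overall: the internal panel 55/153 = 35.9%, Panel B 86/173 = 49.7% → Panel B
Panel B wins overall and in every proposal group — no reversal.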